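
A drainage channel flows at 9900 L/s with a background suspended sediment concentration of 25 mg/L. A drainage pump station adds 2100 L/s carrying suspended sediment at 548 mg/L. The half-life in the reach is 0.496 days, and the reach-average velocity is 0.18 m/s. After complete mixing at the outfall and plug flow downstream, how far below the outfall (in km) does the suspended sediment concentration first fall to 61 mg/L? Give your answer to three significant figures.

7.20 km

Conservation of mass: C = (9900·25.00 + 2100·548.0) / 12000 = 1398000/12000 = 116.5 mg/L.
Half-life 0.496 d → k = ln 2 / 0.496 = 1.397 d⁻¹.
Set 116.5·exp(−k·t) = 61 → t = ln(116.5/61)/k = 40020 s = 11.12 h.
Distance = v·t = 0.18·40020 = 7203 m = 7.203 km.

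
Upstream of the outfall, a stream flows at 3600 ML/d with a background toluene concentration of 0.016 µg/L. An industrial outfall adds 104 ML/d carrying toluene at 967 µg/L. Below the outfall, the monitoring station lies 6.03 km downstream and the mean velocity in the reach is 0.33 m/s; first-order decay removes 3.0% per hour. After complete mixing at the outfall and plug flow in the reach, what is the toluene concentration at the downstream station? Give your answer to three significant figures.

23.3 µg/L

Mass balance: C = (3600·0.01600 + 104.0·967.0) / 3704 = 100600/3704 = 27.17 µg/L.
Travel time t = 6.03·1000 / 0.33 = 18270 s = 5.076 h.
3.0%/h lost → k = −ln(1 − 0.03) = 0.03046 h⁻¹.
First-order decay: C = 27.17·exp(−k·t) = 27.17·0.8568 = 23.28 µg/L.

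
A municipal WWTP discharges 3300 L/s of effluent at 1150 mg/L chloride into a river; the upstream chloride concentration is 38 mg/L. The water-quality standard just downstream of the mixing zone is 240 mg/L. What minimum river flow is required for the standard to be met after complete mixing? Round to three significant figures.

Set C_mix = 240: (Q·38.00 + 3300·1150) / (Q + 3300) = 240
→ Q = 3300·(1150 − 240)/(240 − 38.00) = 14870 L/s.

14900 L/s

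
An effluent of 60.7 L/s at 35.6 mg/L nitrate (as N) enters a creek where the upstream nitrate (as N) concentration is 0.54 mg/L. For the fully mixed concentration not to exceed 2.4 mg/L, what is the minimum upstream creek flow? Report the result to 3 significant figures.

1080 L/s

Set C_mix = 2.4: (Q·0.5400 + 60.70·35.60) / (Q + 60.70) = 2.4
→ Q = 60.70·(35.60 − 2.4)/(2.4 − 0.5400) = 1083 L/s.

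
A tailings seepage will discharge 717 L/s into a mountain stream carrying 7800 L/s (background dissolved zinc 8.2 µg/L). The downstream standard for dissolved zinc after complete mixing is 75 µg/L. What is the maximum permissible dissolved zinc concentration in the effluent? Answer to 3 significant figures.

At the limit, (Qr·Cr + Qe·Cₑ)/(Qr + Qe) = 75:
Cₑ = (8517·75 − 7800·8.200) / 717.0 = 801.7 µg/L.

802 µg/L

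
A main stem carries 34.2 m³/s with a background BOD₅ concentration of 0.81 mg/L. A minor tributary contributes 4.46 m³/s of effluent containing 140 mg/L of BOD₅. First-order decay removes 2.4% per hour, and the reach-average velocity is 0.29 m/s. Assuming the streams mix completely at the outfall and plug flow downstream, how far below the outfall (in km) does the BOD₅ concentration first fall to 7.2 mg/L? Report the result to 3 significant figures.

Flow-weighted average: C = (34.20·0.8100 + 4.460·140.0) / 38.66 = 652.1/38.66 = 16.87 mg/L.
2.4%/h lost → k = −ln(1 − 0.024) = 0.02429 h⁻¹.
Set 16.87·exp(−k·t) = 7.2 → t = ln(16.87/7.2)/k = 126200 s = 35.04 h.
Distance = v·t = 0.29·126200 = 36590 m = 36.59 km.

36.6 km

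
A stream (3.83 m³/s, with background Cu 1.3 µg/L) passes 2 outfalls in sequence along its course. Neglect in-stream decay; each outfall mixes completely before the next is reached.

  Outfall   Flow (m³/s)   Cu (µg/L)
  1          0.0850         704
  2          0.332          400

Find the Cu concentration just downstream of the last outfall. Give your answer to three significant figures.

Outfall 1: combined Q = 3.915 m³/s; C = (3.830·1.300 + 0.08500·704.0)/3.915 = 16.56 µg/L.
Outfall 2: combined Q = 4.247 m³/s; C = (3.915·16.56 + 0.3320·400.0)/4.247 = 46.53 µg/L.

46.5 µg/L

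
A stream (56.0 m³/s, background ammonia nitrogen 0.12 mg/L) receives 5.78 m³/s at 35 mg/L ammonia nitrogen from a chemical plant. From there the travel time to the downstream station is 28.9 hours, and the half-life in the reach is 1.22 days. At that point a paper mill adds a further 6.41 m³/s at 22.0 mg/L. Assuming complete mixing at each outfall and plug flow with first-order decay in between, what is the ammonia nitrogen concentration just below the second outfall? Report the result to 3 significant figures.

After mixing, C = (56.00·0.1200 + 5.780·35.00) / 61.78 = 209.0/61.78 = 3.383 mg/L; combined flow 61.78 m³/s.
Half-life 1.22 d → k = ln 2 / 1.22 = 0.5682 d⁻¹.
First-order decay: C = 3.383·exp(−k·t) = 3.383·0.5045 = 1.707 mg/L.
Second outfall: C = (61.78·1.707 + 6.410·22.00)/68.19 = 3.615 mg/L.

3.61 mg/L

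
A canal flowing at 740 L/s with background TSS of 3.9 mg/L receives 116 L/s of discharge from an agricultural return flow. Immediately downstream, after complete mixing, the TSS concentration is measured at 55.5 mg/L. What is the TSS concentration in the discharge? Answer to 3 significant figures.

Mass balance: 740.0·3.900 + 116.0·Cₑ = 856.0·55.50
→ Cₑ = (856.0·55.50 − 740.0·3.900) / 116.0 = 384.7 mg/L.

385 mg/L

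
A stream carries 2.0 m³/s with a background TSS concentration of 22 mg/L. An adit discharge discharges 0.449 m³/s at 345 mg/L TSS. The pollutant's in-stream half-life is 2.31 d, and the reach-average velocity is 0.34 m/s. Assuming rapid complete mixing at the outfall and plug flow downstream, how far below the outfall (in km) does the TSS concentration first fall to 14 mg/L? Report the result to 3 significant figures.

172 km

Conservation of mass: C = (2.000·22.00 + 0.4490·345.0) / 2.449 = 198.9/2.449 = 81.22 mg/L.
Half-life 2.31 d → k = ln 2 / 2.31 = 0.3001 d⁻¹.
Set 81.22·exp(−k·t) = 14 → t = ln(81.22/14)/k = 506200 s = 140.6 h.
Distance = v·t = 0.34·506200 = 172100 m = 172.1 km.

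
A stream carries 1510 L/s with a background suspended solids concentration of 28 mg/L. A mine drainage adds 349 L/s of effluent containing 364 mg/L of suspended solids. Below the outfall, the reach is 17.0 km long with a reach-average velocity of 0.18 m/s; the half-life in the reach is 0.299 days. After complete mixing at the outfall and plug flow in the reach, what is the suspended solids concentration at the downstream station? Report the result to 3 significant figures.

7.23 mg/L

After mixing, C = (1510·28.00 + 349.0·364.0) / 1859 = 169300/1859 = 91.08 mg/L.
Travel time t = 17.0·1000 / 0.18 = 94440 s = 26.23 h.
Half-life 0.299 d → k = ln 2 / 0.299 = 2.318 d⁻¹.
After decay, C = 91.08 × e^(−kt) = 91.08 × 0.07934 = 7.226 mg/L.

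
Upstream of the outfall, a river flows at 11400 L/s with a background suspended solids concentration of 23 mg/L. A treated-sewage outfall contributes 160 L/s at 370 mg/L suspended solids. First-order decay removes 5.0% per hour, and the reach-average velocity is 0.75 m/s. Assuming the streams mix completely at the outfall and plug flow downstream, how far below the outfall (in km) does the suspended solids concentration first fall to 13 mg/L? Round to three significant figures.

Mass balance: C = (11400·23.00 + 160.0·370.0) / 11560 = 321400/11560 = 27.80 mg/L.
5.0%/h lost → k = −ln(1 − 0.05) = 0.05129 h⁻¹.
Set 27.80·exp(−k·t) = 13 → t = ln(27.80/13)/k = 53350 s = 14.82 h.
Distance = v·t = 0.75·53350 = 40020 m = 40.02 km.

40.0 km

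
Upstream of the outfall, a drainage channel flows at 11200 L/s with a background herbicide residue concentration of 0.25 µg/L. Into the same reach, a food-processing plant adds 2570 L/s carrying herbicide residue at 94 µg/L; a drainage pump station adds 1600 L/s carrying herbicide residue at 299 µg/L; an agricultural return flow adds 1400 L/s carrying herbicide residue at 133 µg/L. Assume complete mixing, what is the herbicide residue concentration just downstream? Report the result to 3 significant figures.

54.2 µg/L

Mixed concentration C = ΣQC/ΣQ = (11200·0.2500 + 2570·94.00 + 1600·299.0 + 1400·133.0) / 16770 = 909000/16770 = 54.20 µg/L.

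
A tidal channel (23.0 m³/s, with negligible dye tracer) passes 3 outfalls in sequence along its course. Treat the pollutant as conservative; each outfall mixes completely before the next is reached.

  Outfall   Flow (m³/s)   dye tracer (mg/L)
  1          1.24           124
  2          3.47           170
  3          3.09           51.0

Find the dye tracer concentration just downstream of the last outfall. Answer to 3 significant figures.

29.3 mg/L

Outfall 1: combined Q = 24.24 m³/s; C = (23.00·0 + 1.240·124.0)/24.24 = 6.343 mg/L.
Outfall 2: combined Q = 27.71 m³/s; C = (24.24·6.343 + 3.470·170.0)/27.71 = 26.84 mg/L.
Outfall 3: combined Q = 30.80 m³/s; C = (27.71·26.84 + 3.090·51.00)/30.80 = 29.26 mg/L.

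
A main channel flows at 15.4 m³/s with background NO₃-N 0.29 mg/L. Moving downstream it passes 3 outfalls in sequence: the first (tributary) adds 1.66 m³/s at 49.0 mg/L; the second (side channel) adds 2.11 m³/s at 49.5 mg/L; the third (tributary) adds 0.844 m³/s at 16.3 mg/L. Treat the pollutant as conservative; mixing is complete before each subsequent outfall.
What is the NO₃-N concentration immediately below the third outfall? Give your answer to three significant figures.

10.2 mg/L

After outfall 1: Q = 15.40 + 1.660 = 17.06 m³/s; C = (15.40·0.2900 + 1.660·49.00)/17.06 = 5.030 mg/L.
After outfall 2: Q = 17.06 + 2.110 = 19.17 m³/s; C = (17.06·5.030 + 2.110·49.50)/19.17 = 9.924 mg/L.
After outfall 3: Q = 19.17 + 0.8440 = 20.01 m³/s; C = (19.17·9.924 + 0.8440·16.30)/20.01 = 10.19 mg/L.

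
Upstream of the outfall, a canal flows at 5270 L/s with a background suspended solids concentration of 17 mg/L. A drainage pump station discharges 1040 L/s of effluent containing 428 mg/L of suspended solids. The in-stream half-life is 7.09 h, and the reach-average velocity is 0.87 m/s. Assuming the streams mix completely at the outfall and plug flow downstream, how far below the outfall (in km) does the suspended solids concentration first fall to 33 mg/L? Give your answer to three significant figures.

30.2 km

Mass balance: C = (5270·17.00 + 1040·428.0) / 6310 = 534700/6310 = 84.74 mg/L.
Half-life 7.09 h → k = ln 2 / 7.09 = 0.09776 h⁻¹ = 2.346 d⁻¹.
Set 84.74·exp(−k·t) = 33 → t = ln(84.74/33)/k = 34730 s = 9.647 h.
Distance = v·t = 0.87·34730 = 30210 m = 30.21 km.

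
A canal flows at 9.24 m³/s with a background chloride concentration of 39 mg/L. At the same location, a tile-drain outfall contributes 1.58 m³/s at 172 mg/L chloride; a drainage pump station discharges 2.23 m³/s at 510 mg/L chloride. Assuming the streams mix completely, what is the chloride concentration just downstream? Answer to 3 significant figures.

Mass balance: C = (9.240·39.00 + 1.580·172.0 + 2.230·510.0) / 13.05 = 1769/13.05 = 135.6 mg/L.

136 mg/L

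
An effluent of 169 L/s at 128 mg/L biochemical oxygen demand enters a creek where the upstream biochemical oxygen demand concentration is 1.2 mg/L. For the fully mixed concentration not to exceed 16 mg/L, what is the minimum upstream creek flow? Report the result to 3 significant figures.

1280 L/s

Set C_mix = 16: (Q·1.200 + 169.0·128.0) / (Q + 169.0) = 16
→ Q = 169.0·(128.0 − 16)/(16 − 1.200) = 1279 L/s.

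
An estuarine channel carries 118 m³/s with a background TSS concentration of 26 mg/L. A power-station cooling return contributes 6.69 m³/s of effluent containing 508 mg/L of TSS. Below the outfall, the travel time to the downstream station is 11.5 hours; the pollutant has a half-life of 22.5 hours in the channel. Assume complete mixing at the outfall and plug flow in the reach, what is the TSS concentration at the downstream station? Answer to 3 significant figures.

36.4 mg/L

After mixing, C = (118.0·26.00 + 6.690·508.0) / 124.7 = 6467/124.7 = 51.86 mg/L.
Half-life 22.5 h → k = ln 2 / 22.5 = 0.03081 h⁻¹ = 0.7394 d⁻¹.
First-order decay: C = 51.86·exp(−k·t) = 51.86·0.7017 = 36.39 mg/L.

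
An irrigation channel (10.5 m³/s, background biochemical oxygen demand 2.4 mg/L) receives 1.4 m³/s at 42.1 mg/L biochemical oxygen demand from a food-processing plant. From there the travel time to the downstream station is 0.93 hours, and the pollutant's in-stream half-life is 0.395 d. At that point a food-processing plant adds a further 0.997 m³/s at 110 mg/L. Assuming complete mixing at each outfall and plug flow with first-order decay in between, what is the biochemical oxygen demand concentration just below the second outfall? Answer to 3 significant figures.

14.6 mg/L

After mixing, C = (10.50·2.400 + 1.400·42.10) / 11.90 = 84.14/11.90 = 7.071 mg/L; combined flow 11.90 m³/s.
Half-life 0.395 d → k = ln 2 / 0.395 = 1.755 d⁻¹.
Decay over the reach: 7.071·exp(−kt) = 7.071·0.9343 = 6.606 mg/L.
At the second outfall, C = (11.90·6.606 + 0.9970·110.0) / (11.90 + 0.9970) = 14.60 mg/L.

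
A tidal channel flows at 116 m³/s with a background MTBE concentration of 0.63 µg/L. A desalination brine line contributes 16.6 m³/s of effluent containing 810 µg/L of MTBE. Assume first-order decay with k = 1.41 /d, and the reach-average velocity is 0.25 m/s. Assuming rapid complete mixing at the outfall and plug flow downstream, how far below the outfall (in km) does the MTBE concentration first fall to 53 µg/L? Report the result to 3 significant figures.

Mass balance: C = (116.0·0.6300 + 16.60·810.0) / 132.6 = 13520/132.6 = 102.0 µg/L.
Set 102.0·exp(−k·t) = 53 → t = ln(102.0/53)/k = 40090 s = 11.14 h.
Distance = v·t = 0.25·40090 = 10020 m = 10.02 km.

10.0 km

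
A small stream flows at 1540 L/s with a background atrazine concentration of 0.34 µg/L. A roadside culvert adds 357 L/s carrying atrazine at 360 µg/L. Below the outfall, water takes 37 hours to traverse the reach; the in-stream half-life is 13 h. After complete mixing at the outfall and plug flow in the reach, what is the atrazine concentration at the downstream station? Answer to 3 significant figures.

9.46 µg/L

Mixed concentration C = ΣQC/ΣQ = (1540·0.3400 + 357.0·360.0) / 1897 = 129000/1897 = 68.03 µg/L.
Half-life 13 h → k = ln 2 / 13 = 0.05332 h⁻¹ = 1.280 d⁻¹.
After decay, C = 68.03 × e^(−kt) = 68.03 × 0.1391 = 9.460 µg/L.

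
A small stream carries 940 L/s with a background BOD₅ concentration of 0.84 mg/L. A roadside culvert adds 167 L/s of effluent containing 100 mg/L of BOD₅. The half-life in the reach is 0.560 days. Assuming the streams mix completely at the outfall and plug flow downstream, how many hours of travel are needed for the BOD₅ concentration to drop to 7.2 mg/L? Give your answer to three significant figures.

Mixed concentration C = ΣQC/ΣQ = (940.0·0.8400 + 167.0·100.0) / 1107 = 17490/1107 = 15.80 mg/L.
Half-life 0.560 d → k = ln 2 / 0.560 = 1.238 d⁻¹.
15.80·exp(−k·t) = 7.2 → t = ln(15.80/7.2)/k = 54860 s = 15.24 h.

15.2 h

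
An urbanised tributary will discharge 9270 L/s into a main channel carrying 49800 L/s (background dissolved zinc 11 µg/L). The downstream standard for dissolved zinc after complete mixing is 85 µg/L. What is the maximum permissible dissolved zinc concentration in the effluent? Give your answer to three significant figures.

At the limit, (Qr·Cr + Qe·Cₑ)/(Qr + Qe) = 85:
Cₑ = (59070·85 − 49800·11.00) / 9270 = 482.5 µg/L.

483 µg/L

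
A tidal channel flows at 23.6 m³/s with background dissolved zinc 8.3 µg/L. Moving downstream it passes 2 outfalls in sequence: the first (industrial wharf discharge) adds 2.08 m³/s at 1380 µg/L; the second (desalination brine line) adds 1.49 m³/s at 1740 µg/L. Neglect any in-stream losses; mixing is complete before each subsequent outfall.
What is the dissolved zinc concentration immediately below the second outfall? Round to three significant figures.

After outfall 1: Q = 23.60 + 2.080 = 25.68 m³/s; C = (23.60·8.300 + 2.080·1380)/25.68 = 119.4 µg/L.
After outfall 2: Q = 25.68 + 1.490 = 27.17 m³/s; C = (25.68·119.4 + 1.490·1740)/27.17 = 208.3 µg/L.

208 µg/L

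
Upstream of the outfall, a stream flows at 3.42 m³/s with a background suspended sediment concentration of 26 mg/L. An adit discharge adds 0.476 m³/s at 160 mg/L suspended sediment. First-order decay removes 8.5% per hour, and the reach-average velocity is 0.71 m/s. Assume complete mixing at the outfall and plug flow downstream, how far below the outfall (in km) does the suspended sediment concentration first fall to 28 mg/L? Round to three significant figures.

After mixing, C = (3.420·26.00 + 0.4760·160.0) / 3.896 = 165.1/3.896 = 42.37 mg/L.
8.5%/h lost → k = −ln(1 − 0.085) = 0.08883 h⁻¹.
Set 42.37·exp(−k·t) = 28 → t = ln(42.37/28)/k = 16790 s = 4.664 h.
Distance = v·t = 0.71·16790 = 11920 m = 11.92 km.

11.9 km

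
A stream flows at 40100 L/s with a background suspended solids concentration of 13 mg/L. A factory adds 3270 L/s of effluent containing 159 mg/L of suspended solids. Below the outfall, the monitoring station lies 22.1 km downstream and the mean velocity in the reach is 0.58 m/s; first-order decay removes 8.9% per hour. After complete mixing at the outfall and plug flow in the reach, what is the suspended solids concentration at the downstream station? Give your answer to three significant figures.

Flow-weighted average: C = (40100·13.00 + 3270·159.0) / 43370 = 1041000/43370 = 24.01 mg/L.
Travel time t = 22.1·1000 / 0.58 = 38100 s = 10.58 h.
8.9%/h lost → k = −ln(1 − 0.089) = 0.09321 h⁻¹.
After decay, C = 24.01 × e^(−kt) = 24.01 × 0.3728 = 8.951 mg/L.

8.95 mg/L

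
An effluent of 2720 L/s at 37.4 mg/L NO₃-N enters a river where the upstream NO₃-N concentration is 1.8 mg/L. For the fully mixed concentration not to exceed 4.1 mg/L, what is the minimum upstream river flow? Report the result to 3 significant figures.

Set C_mix = 4.1: (Q·1.800 + 2720·37.40) / (Q + 2720) = 4.1
→ Q = 2720·(37.40 − 4.1)/(4.1 − 1.800) = 39380 L/s.

39400 L/s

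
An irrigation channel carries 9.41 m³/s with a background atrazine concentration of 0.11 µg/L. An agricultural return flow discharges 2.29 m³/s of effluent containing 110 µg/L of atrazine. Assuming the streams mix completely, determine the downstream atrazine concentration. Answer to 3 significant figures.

Conservation of mass: C = (9.410·0.1100 + 2.290·110.0) / 11.70 = 252.9/11.70 = 21.62 µg/L.

21.6 µg/L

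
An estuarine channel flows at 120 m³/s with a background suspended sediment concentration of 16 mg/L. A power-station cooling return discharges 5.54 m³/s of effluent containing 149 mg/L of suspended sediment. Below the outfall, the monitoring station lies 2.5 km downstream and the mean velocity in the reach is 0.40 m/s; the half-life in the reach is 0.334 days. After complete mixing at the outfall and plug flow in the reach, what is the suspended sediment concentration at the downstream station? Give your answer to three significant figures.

18.8 mg/L

Mass balance: C = (120.0·16.00 + 5.540·149.0) / 125.5 = 2745/125.5 = 21.87 mg/L.
Travel time t = 2.5·1000 / 0.40 = 6250 s = 1.736 h.
Half-life 0.334 d → k = ln 2 / 0.334 = 2.075 d⁻¹.
Applying C = C₀e^(−kt): 21.87 × 0.8606 = 18.82 mg/L.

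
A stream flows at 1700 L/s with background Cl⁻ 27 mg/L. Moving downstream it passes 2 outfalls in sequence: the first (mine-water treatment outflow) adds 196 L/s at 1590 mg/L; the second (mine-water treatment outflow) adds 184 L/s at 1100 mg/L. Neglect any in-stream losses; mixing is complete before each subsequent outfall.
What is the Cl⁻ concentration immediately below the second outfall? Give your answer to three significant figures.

269 mg/L

After outfall 1: Q = 1700 + 196.0 = 1896 L/s; C = (1700·27.00 + 196.0·1590)/1896 = 188.6 mg/L.
After outfall 2: Q = 1896 + 184.0 = 2080 L/s; C = (1896·188.6 + 184.0·1100)/2080 = 269.2 mg/L.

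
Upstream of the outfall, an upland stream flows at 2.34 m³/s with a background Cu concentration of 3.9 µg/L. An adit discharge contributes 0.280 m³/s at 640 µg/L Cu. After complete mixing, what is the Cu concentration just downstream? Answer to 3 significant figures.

Mixed concentration C = ΣQC/ΣQ = (2.340·3.900 + 0.2800·640.0) / 2.620 = 188.3/2.620 = 71.88 µg/L.

71.9 µg/L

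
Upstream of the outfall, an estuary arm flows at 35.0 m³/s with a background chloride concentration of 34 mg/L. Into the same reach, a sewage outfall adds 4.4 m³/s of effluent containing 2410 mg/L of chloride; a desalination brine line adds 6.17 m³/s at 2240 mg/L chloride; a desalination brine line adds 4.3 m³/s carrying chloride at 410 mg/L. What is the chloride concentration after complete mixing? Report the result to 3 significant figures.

Flow-weighted average: C = (35.00·34.00 + 4.400·2410 + 6.170·2240 + 4.300·410.0) / 49.87 = 27380/49.87 = 549.0 mg/L.

549 mg/L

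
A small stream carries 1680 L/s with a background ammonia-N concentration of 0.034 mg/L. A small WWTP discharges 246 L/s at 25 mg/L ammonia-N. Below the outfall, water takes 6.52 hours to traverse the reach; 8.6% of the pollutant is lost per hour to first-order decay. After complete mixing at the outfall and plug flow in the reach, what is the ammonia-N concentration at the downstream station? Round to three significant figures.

1.79 mg/L

After mixing, C = (1680·0.03400 + 246.0·25.00) / 1926 = 6207/1926 = 3.223 mg/L.
8.6%/h lost → k = −ln(1 − 0.086) = 0.08992 h⁻¹.
Applying C = C₀e^(−kt): 3.223 × 0.5564 = 1.793 mg/L.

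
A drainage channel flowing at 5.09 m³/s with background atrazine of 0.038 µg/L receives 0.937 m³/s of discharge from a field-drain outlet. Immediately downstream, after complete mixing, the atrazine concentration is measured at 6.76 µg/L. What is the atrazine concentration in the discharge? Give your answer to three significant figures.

43.3 µg/L

Mass balance: 5.090·0.03800 + 0.9370·Cₑ = 6.027·6.760
→ Cₑ = (6.027·6.760 − 5.090·0.03800) / 0.9370 = 43.28 µg/L.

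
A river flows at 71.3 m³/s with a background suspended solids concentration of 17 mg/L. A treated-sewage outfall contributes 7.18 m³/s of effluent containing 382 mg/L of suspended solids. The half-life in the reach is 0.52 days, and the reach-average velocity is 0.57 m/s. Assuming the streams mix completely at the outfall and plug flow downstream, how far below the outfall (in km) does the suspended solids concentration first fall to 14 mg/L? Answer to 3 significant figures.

47.3 km

Conservation of mass: C = (71.30·17.00 + 7.180·382.0) / 78.48 = 3955/78.48 = 50.39 mg/L.
Half-life 0.52 d → k = ln 2 / 0.52 = 1.333 d⁻¹.
Set 50.39·exp(−k·t) = 14 → t = ln(50.39/14)/k = 83020 s = 23.06 h.
Distance = v·t = 0.57·83020 = 47320 m = 47.32 km.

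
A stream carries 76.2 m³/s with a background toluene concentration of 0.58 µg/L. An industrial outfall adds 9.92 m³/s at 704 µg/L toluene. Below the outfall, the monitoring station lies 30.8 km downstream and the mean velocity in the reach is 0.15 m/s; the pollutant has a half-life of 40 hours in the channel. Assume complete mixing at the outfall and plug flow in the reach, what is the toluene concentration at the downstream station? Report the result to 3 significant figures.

30.4 µg/L

Conservation of mass: C = (76.20·0.5800 + 9.920·704.0) / 86.12 = 7028/86.12 = 81.61 µg/L.
Travel time t = 30.8·1000 / 0.15 = 205300 s = 57.04 h.
Half-life 40 h → k = ln 2 / 40 = 0.01733 h⁻¹ = 0.4159 d⁻¹.
Decay over the reach: 81.61·exp(−kt) = 81.61·0.3722 = 30.37 µg/L.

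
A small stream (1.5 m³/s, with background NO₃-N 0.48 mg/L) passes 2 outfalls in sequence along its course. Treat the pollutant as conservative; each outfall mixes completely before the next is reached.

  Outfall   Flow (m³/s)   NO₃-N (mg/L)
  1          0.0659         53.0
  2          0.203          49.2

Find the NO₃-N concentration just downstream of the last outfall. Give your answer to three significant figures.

8.03 mg/L

Below outfall 1: Q → 1.566 m³/s, C = (1.500·0.4800 + 0.06590·53.00)/1.566 = 2.690 mg/L.
Below outfall 2: Q → 1.769 m³/s, C = (1.566·2.690 + 0.2030·49.20)/1.769 = 8.028 mg/L.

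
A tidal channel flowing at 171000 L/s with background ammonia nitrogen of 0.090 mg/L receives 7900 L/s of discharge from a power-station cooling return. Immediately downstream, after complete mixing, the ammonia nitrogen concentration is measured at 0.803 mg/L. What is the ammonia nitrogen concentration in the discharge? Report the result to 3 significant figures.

16.2 mg/L

Mass balance: 171000·0.09000 + 7900·Cₑ = 178900·0.8030
→ Cₑ = (178900·0.8030 − 171000·0.09000) / 7900 = 16.24 mg/L.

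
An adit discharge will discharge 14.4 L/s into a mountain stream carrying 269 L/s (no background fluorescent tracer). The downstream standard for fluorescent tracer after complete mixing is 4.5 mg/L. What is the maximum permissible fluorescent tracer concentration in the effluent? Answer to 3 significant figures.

88.6 mg/L

At the limit, (Qr·Cr + Qe·Cₑ)/(Qr + Qe) = 4.5:
Cₑ = (283.4·4.5 − 269.0·0) / 14.40 = 88.56 mg/L.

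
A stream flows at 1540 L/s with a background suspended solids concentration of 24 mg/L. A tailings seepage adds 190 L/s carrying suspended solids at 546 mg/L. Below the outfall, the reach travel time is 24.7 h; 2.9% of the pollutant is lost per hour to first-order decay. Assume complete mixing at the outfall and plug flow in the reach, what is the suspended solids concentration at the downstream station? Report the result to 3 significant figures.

39.3 mg/L

Mixed concentration C = ΣQC/ΣQ = (1540·24.00 + 190.0·546.0) / 1730 = 140700/1730 = 81.33 mg/L.
2.9%/h lost → k = −ln(1 − 0.029) = 0.02943 h⁻¹.
First-order decay: C = 81.33·exp(−k·t) = 81.33·0.4834 = 39.32 mg/L.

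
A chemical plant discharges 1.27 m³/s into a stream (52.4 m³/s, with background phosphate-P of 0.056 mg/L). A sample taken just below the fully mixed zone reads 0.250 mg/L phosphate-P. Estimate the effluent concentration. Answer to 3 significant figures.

8.25 mg/L

Mass balance: 52.40·0.05600 + 1.270·Cₑ = 53.67·0.2500
→ Cₑ = (53.67·0.2500 − 52.40·0.05600) / 1.270 = 8.254 mg/L.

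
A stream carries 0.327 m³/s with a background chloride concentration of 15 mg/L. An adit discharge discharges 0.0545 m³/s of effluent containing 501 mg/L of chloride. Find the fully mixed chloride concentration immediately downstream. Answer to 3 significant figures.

84.4 mg/L

Mass balance: C = (0.3270·15.00 + 0.05450·501.0) / 0.3815 = 32.21/0.3815 = 84.43 mg/L.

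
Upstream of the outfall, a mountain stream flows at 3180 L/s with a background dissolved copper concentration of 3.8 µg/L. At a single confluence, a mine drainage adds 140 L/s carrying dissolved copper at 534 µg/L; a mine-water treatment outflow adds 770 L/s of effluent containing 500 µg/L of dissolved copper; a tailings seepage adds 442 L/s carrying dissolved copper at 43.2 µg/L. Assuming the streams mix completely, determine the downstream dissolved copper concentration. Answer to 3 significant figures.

Mass balance: C = (3180·3.800 + 140.0·534.0 + 770.0·500.0 + 442.0·43.20) / 4532 = 490900/4532 = 108.3 µg/L.

108 µg/L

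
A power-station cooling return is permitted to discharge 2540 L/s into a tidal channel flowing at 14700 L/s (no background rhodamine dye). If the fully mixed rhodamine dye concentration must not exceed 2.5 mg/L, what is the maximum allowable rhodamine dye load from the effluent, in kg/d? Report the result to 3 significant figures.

Mass balance at the limit: 14700·0 + 2540·Cₑ = 17240·2.5 → Cₑ = 16.97 mg/L.
2540 L/s = 2.540 m³/s. Load = 2.540 m³/s × 16.97 g/m³ × 86 400 s/d = 3724 kg/d.

3720 kg/d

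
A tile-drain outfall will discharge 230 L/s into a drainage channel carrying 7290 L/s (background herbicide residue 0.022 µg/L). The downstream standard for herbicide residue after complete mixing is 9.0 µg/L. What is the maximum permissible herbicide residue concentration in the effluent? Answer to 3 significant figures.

At the limit, (Qr·Cr + Qe·Cₑ)/(Qr + Qe) = 9.0:
Cₑ = (7520·9.0 − 7290·0.02200) / 230.0 = 293.6 µg/L.

294 µg/L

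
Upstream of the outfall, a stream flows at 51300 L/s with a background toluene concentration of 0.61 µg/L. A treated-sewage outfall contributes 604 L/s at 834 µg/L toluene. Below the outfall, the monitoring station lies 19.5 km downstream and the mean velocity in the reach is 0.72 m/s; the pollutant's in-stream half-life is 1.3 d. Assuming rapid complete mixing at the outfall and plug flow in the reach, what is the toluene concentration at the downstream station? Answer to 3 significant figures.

8.72 µg/L

Mass balance: C = (51300·0.6100 + 604.0·834.0) / 51900 = 535000/51900 = 10.31 µg/L.
Travel time t = 19.5·1000 / 0.72 = 27080 s = 7.523 h.
Half-life 1.3 d → k = ln 2 / 1.3 = 0.5332 d⁻¹.
First-order decay: C = 10.31·exp(−k·t) = 10.31·0.8461 = 8.721 µg/L.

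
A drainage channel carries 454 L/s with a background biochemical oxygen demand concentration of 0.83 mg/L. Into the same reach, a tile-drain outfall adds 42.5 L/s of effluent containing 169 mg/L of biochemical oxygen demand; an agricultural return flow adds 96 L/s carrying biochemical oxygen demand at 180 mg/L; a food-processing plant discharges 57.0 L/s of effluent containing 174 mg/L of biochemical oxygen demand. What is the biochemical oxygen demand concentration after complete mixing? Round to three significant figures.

Conservation of mass: C = (454.0·0.8300 + 42.50·169.0 + 96.00·180.0 + 57.00·174.0) / 649.5 = 34760/649.5 = 53.51 mg/L.

53.5 mg/L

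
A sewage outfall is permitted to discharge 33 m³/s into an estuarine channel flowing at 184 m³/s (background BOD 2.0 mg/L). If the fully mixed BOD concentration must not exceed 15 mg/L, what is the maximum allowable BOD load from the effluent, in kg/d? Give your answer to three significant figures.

Mass balance at the limit: 184.0·2.000 + 33.00·Cₑ = 217.0·15 → Cₑ = 87.48 mg/L.
Load = 33.00 m³/s × 87.48 g/m³ × 86 400 s/d = 249400 kg/d.

249000 kg/d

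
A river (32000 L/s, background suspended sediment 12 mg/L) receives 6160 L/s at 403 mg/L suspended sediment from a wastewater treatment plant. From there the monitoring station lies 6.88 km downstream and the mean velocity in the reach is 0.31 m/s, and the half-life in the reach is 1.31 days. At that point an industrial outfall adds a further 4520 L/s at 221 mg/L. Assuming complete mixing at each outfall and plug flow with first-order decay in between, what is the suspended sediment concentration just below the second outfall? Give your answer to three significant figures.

Conservation of mass: C = (32000·12.00 + 6160·403.0) / 38160 = 2866000/38160 = 75.12 mg/L; combined flow 38160 L/s.
Travel time t = 6.88·1000 / 0.31 = 22190 s = 6.165 h.
Half-life 1.31 d → k = ln 2 / 1.31 = 0.5291 d⁻¹.
Decay over the reach: 75.12·exp(−kt) = 75.12·0.8729 = 65.57 mg/L.
At the second outfall, C = (38160·65.57 + 4520·221.0) / (38160 + 4520) = 82.03 mg/L.

82.0 mg/L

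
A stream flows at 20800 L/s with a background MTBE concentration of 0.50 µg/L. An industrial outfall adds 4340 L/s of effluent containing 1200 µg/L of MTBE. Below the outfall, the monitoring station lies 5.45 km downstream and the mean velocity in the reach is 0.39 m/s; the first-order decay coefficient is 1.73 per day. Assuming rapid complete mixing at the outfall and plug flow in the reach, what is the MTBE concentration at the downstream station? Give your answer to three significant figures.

After mixing, C = (20800·0.5000 + 4340·1200) / 25140 = 5218000/25140 = 207.6 µg/L.
Travel time t = 5.45·1000 / 0.39 = 13970 s = 3.882 h.
Applying C = C₀e^(−kt): 207.6 × 0.7559 = 156.9 µg/L.

157 µg/L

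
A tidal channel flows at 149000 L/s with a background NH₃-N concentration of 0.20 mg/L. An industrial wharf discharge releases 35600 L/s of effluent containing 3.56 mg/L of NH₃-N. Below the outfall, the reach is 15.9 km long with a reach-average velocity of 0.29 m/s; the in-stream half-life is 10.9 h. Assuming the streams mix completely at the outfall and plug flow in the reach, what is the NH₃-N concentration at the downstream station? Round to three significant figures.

Mixed concentration C = ΣQC/ΣQ = (149000·0.2000 + 35600·3.560) / 184600 = 156500/184600 = 0.8480 mg/L.
Travel time t = 15.9·1000 / 0.29 = 54830 s = 15.23 h.
Half-life 10.9 h → k = ln 2 / 10.9 = 0.06359 h⁻¹ = 1.526 d⁻¹.
Applying C = C₀e^(−kt): 0.8480 × 0.3797 = 0.3219 mg/L.

0.322 mg/L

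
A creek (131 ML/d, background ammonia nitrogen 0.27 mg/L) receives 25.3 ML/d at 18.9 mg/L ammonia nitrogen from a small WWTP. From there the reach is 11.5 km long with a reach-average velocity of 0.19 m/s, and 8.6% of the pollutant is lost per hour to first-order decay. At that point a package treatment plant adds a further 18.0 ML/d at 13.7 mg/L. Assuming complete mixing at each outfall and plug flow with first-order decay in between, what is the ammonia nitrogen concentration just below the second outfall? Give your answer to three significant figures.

2.06 mg/L

Flow-weighted average: C = (131.0·0.2700 + 25.30·18.90) / 156.3 = 513.5/156.3 = 3.286 mg/L; combined flow 156.3 ML/d.
Travel time t = 11.5·1000 / 0.19 = 60530 s = 16.81 h.
8.6%/h lost → k = −ln(1 − 0.086) = 0.08992 h⁻¹.
Applying C = C₀e^(−kt): 3.286 × 0.2205 = 0.7245 mg/L.
At the second outfall, C = (156.3·0.7245 + 18.00·13.70) / (156.3 + 18.00) = 2.064 mg/L.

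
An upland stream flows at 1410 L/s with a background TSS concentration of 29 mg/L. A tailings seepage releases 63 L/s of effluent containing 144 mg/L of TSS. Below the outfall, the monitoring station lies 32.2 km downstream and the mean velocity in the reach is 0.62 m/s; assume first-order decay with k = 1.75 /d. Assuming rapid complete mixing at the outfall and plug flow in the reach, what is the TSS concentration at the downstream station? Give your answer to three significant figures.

After mixing, C = (1410·29.00 + 63.00·144.0) / 1473 = 49960/1473 = 33.92 mg/L.
Travel time t = 32.2·1000 / 0.62 = 51940 s = 14.43 h.
First-order decay: C = 33.92·exp(−k·t) = 33.92·0.3493 = 11.85 mg/L.

11.8 mg/L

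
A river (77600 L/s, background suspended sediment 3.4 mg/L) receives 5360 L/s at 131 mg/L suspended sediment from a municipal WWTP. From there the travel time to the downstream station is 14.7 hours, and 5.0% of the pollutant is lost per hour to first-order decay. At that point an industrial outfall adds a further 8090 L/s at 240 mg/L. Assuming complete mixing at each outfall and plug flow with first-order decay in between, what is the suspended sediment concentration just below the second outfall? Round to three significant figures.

Mass balance: C = (77600·3.400 + 5360·131.0) / 82960 = 966000/82960 = 11.64 mg/L; combined flow 82960 L/s.
5.0%/h lost → k = −ln(1 − 0.05) = 0.05129 h⁻¹.
After decay, C = 11.64 × e^(−kt) = 11.64 × 0.4705 = 5.478 mg/L.
Second outfall: C = (82960·5.478 + 8090·240.0)/91050 = 26.32 mg/L.

26.3 mg/L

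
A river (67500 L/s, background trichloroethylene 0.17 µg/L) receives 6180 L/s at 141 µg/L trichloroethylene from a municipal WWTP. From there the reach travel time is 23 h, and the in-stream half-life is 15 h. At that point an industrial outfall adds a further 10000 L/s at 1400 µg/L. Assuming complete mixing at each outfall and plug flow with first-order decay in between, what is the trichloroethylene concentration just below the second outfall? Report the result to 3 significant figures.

Mixed concentration C = ΣQC/ΣQ = (67500·0.1700 + 6180·141.0) / 73680 = 882900/73680 = 11.98 µg/L; combined flow 73680 L/s.
Half-life 15 h → k = ln 2 / 15 = 0.04621 h⁻¹ = 1.109 d⁻¹.
Applying C = C₀e^(−kt): 11.98 × 0.3455 = 4.140 µg/L.
Second outfall: C = (73680·4.140 + 10000·1400)/83680 = 170.9 µg/L.

171 µg/L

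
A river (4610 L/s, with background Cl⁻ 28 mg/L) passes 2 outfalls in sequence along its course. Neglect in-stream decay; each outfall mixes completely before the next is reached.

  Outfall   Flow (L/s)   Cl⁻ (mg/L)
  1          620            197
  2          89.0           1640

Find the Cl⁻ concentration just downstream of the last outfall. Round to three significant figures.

Outfall 1: combined Q = 5230 L/s; C = (4610·28.00 + 620.0·197.0)/5230 = 48.03 mg/L.
Outfall 2: combined Q = 5319 L/s; C = (5230·48.03 + 89.00·1640)/5319 = 74.67 mg/L.

74.7 mg/L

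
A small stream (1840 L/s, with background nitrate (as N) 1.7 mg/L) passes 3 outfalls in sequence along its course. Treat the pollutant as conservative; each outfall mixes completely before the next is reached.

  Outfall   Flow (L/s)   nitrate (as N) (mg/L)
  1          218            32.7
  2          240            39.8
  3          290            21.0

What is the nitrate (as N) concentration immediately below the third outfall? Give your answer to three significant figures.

10.0 mg/L

Below outfall 1: Q → 2058 L/s, C = (1840·1.700 + 218.0·32.70)/2058 = 4.984 mg/L.
Below outfall 2: Q → 2298 L/s, C = (2058·4.984 + 240.0·39.80)/2298 = 8.620 mg/L.
Below outfall 3: Q → 2588 L/s, C = (2298·8.620 + 290.0·21.00)/2588 = 10.01 mg/L.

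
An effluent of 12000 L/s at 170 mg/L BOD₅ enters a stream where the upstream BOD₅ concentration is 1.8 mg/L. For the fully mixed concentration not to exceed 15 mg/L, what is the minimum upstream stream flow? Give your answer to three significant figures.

Set C_mix = 15: (Q·1.800 + 12000·170.0) / (Q + 12000) = 15
→ Q = 12000·(170.0 − 15)/(15 − 1.800) = 140900 L/s.

141000 L/s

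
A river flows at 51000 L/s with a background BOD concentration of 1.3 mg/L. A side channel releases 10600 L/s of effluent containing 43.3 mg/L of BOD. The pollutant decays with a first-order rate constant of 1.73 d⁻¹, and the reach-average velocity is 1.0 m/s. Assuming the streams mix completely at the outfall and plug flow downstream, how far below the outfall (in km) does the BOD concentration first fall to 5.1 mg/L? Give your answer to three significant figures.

Mixed concentration C = ΣQC/ΣQ = (51000·1.300 + 10600·43.30) / 61600 = 525300/61600 = 8.527 mg/L.
Set 8.527·exp(−k·t) = 5.1 → t = ln(8.527/5.1)/k = 25670 s = 7.131 h.
Distance = v·t = 1.0·25670 = 25670 m = 25.67 km.

25.7 km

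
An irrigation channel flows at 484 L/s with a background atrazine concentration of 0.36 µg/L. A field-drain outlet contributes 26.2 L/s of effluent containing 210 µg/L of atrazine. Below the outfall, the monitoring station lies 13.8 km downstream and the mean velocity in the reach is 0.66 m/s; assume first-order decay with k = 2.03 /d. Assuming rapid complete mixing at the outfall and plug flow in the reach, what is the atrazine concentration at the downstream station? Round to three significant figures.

Flow-weighted average: C = (484.0·0.3600 + 26.20·210.0) / 510.2 = 5676/510.2 = 11.13 µg/L.
Travel time t = 13.8·1000 / 0.66 = 20910 s = 5.808 h.
After decay, C = 11.13 × e^(−kt) = 11.13 × 0.6119 = 6.807 µg/L.

6.81 µg/L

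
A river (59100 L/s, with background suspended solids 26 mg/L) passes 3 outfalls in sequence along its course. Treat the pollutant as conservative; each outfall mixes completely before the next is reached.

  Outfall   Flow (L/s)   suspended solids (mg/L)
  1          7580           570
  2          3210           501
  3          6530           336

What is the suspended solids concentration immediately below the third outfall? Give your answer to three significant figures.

126 mg/L

Outfall 1: combined Q = 66680 L/s; C = (59100·26.00 + 7580·570.0)/66680 = 87.84 mg/L.
Outfall 2: combined Q = 69890 L/s; C = (66680·87.84 + 3210·501.0)/69890 = 106.8 mg/L.
Outfall 3: combined Q = 76420 L/s; C = (69890·106.8 + 6530·336.0)/76420 = 126.4 mg/L.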